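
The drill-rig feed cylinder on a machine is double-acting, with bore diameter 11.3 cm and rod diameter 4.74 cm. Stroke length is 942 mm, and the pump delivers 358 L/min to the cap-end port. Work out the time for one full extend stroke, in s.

Cap-side area A_cap = π/4 × (11.3 cm)² = 100.3 cm^2
Swept volume V = A × L; t = V / Q = A·L / Q

t ≈ 1.58 s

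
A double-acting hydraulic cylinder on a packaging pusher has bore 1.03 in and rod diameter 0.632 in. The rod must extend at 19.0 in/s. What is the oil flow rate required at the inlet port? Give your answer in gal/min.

Cap-side area A_cap = π/4 × (1.03 in)² = 0.8332 in^2
Q = A × v

Q ≈ 4.11 gal/min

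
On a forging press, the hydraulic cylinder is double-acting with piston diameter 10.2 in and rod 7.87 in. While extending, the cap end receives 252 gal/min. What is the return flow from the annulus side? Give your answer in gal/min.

Cap-side area A_cap = π/4 × (10.2 in)² = 81.71 in^2
Rod-side annular area A_ann = π/4 × (10.2² − 7.87²) = 33.07 in^2
Piston speed v = Q_in/A_cap; rod-end outflow Q_out = v × A_ann = Q_in × A_ann/A_cap.

Q_out ≈ 102 gal/min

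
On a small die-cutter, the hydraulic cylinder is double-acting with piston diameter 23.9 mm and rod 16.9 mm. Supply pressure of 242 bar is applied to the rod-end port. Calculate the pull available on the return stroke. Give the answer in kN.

F ≈ 5.43 kN

Rod-side annular area A_ann = π/4 × (23.9² − 16.9²) = 224.3 mm^2
On retraction the pressure acts on the annular area (bore minus rod).
F = P × A_ann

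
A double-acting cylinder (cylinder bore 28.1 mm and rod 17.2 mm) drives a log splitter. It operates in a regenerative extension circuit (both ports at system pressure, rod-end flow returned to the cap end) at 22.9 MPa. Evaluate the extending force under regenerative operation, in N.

F ≈ 5320 N

With equal pressure on both faces, forces on the annular region cancel; the net push is pressure × rod cross-section.
Rod cross-section A_rod = π/4 × (17.2 mm)² = 232.4 mm^2
F = P × A_rod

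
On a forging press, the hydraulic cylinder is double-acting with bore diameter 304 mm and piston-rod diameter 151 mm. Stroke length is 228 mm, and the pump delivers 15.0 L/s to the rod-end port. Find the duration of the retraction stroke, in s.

Rod-side annular area A_ann = π/4 × (304² − 151²) = 54680 mm^2
Swept volume V = A × L; t = V / Q = A·L / Q

t ≈ 0.831 s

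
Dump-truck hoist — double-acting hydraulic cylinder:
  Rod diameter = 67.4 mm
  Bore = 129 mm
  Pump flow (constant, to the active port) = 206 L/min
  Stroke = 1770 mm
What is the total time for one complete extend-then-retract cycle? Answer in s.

t ≈ 11.6 s

Cap-side area A_cap = π/4 × (129 mm)² = 13070 mm^2
Rod-side annular area A_ann = π/4 × (129² − 67.4²) = 9502 mm^2
t_ext = A_cap·L/Q = 6.738 s
t_ret = A_ann·L/Q = 4.899 s
t_cycle = t_ext + t_ret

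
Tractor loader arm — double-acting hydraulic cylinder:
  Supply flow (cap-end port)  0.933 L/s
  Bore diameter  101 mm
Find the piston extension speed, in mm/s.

Cap-side area A_cap = π/4 × (101 mm)² = 8012 mm^2
v = Q / A

v ≈ 116 mm/s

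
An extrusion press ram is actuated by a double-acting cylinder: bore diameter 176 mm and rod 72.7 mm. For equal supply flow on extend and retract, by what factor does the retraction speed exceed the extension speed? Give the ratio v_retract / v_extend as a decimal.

Cap-side area A_cap = π/4 × (176 mm)² = 24330 mm^2
Rod-side annular area A_ann = π/4 × (176² − 72.7²) = 20180 mm^2
For equal Q, v ∝ 1/A, so v_ret/v_ext = A_cap/A_ann.

v_ret/v_ext ≈ 1.21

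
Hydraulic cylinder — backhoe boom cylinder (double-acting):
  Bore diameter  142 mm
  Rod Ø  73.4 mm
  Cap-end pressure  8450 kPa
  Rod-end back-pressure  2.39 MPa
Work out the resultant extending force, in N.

Cap-side area A_cap = π/4 × (142 mm)² = 15840 mm^2
Rod-side annular area A_ann = π/4 × (142² − 73.4²) = 11610 mm^2
Net thrust = P_cap·A_cap − P_rod·A_ann = 1.338e5 N − 27740 N

F ≈ 1.06e5 N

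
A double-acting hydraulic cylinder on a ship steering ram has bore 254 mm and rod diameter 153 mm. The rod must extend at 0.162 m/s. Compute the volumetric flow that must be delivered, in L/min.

Q ≈ 493 L/min

Cap-side area A_cap = π/4 × (254 mm)² = 50670 mm^2
Q = A × v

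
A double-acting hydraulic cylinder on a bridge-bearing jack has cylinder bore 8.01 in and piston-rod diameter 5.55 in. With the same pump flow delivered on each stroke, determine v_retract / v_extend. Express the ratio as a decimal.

v_ret/v_ext ≈ 1.92

Cap-side area A_cap = π/4 × (8.01 in)² = 50.39 in^2
Rod-side annular area A_ann = π/4 × (8.01² − 5.55²) = 26.20 in^2
For equal Q, v ∝ 1/A, so v_ret/v_ext = A_cap/A_ann.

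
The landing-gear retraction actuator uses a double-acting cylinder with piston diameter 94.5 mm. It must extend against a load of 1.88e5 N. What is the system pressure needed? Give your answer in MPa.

Cap-side area A_cap = π/4 × (94.5 mm)² = 7014 mm^2
P = F / A = 1.88e5 N / A

P ≈ 26.8 MPa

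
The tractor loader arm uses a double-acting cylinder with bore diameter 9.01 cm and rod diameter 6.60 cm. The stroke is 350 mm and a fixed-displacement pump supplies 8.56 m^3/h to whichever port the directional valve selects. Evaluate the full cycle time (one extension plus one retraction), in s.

t ≈ 1.37 s

Cap-side area A_cap = π/4 × (9.01 cm)² = 63.76 cm^2
Rod-side annular area A_ann = π/4 × (9.01² − 6.60²) = 29.55 cm^2
t_ext = A_cap·L/Q = 0.9385 s
t_ret = A_ann·L/Q = 0.4349 s
t_cycle = t_ext + t_ret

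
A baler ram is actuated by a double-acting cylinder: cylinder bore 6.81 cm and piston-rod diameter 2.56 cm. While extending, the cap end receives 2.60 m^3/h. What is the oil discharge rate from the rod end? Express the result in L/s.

Q_out ≈ 0.620 L/s

Cap-side area A_cap = π/4 × (6.81 cm)² = 36.42 cm^2
Rod-side annular area A_ann = π/4 × (6.81² − 2.56²) = 31.28 cm^2
Piston speed v = Q_in/A_cap; rod-end outflow Q_out = v × A_ann = Q_in × A_ann/A_cap.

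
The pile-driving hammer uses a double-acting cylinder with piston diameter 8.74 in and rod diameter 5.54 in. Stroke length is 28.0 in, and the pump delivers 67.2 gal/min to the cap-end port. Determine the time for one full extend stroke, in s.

t ≈ 6.49 s

Cap-side area A_cap = π/4 × (8.74 in)² = 59.99 in^2
Swept volume V = A × L; t = V / Q = A·L / Q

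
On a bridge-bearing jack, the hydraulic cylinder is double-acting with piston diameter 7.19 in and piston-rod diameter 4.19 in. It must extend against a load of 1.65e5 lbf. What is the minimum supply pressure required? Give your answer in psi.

P ≈ 4060 psi

Cap-side area A_cap = π/4 × (7.19 in)² = 40.60 in^2
P = F / A = 1.65e5 lbf / A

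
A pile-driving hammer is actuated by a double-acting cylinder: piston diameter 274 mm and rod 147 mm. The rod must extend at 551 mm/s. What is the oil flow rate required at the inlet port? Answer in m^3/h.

Cap-side area A_cap = π/4 × (274 mm)² = 58960 mm^2
Q = A × v

Q ≈ 117 m^3/h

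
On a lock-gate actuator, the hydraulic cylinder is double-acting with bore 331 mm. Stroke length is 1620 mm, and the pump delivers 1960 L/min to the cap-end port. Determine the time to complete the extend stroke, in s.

Cap-side area A_cap = π/4 × (331 mm)² = 86050 mm^2
Swept volume V = A × L; t = V / Q = A·L / Q

t ≈ 4.27 s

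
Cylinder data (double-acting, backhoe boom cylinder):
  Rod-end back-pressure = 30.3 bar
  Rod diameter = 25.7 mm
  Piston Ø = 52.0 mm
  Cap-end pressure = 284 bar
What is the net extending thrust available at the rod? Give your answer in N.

Cap-side area A_cap = π/4 × (52.0 mm)² = 2124 mm^2
Rod-side annular area A_ann = π/4 × (52.0² − 25.7²) = 1605 mm^2
Net thrust = P_cap·A_cap − P_rod·A_ann = 60310 N − 4863 N

F ≈ 55500 N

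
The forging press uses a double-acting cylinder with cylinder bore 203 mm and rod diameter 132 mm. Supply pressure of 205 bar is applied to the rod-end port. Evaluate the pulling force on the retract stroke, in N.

Rod-side annular area A_ann = π/4 × (203² − 132²) = 18680 mm^2
On retraction the pressure acts on the annular area (bore minus rod).
F = P × A_ann

F ≈ 3.83e5 N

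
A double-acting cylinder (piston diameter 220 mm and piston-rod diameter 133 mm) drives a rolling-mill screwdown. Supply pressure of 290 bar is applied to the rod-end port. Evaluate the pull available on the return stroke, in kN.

F ≈ 699 kN

Rod-side annular area A_ann = π/4 × (220² − 133²) = 24120 mm^2
On retraction the pressure acts on the annular area (bore minus rod).
F = P × A_ann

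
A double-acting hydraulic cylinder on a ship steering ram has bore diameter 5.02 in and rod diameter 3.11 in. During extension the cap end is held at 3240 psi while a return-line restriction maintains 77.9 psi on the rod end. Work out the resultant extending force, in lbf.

F ≈ 63200 lbf

Cap-side area A_cap = π/4 × (5.02 in)² = 19.79 in^2
Rod-side annular area A_ann = π/4 × (5.02² − 3.11²) = 12.20 in^2
Net thrust = P_cap·A_cap − P_rod·A_ann = 64130 lbf − 950.1 lbf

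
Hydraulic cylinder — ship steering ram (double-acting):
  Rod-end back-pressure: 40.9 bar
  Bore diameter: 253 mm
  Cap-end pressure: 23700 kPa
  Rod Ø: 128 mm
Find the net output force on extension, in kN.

F ≈ 1040 kN

Cap-side area A_cap = π/4 × (253 mm)² = 50270 mm^2
Rod-side annular area A_ann = π/4 × (253² − 128²) = 37400 mm^2
Net thrust = P_cap·A_cap − P_rod·A_ann = 1191 kN − 153.0 kN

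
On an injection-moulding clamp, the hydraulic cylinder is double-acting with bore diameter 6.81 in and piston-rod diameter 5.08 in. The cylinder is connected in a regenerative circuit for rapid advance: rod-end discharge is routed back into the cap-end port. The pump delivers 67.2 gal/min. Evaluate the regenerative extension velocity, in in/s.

In regeneration the rod-end outflow joins the pump flow into the cap end, so the net volume the pump must supply per unit advance equals the rod cross-section area.
Rod cross-section A_rod = π/4 × (5.08 in)² = 20.27 in^2
v = Q_pump / A_rod

v ≈ 12.8 in/s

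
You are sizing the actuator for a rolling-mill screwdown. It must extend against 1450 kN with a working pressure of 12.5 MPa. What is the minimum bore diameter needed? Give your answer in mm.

D ≈ 384 mm

Extension force acts on the full piston face: F = P × (π/4)D².
D = √(4F / (πP)) = √(4 × 1450 kN / (π × 12.5 MPa))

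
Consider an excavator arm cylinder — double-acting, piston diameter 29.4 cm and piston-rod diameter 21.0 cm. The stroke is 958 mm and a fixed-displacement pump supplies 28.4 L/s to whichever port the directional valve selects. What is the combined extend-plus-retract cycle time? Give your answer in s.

t ≈ 3.41 s

Cap-side area A_cap = π/4 × (29.4 cm)² = 678.9 cm^2
Rod-side annular area A_ann = π/4 × (29.4² − 21.0²) = 332.5 cm^2
t_ext = A_cap·L/Q = 2.290 s
t_ret = A_ann·L/Q = 1.122 s
t_cycle = t_ext + t_ret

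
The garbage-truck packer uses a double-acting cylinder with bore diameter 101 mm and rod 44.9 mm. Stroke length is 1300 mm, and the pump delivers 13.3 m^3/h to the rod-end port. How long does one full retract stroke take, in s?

Rod-side annular area A_ann = π/4 × (101² − 44.9²) = 6428 mm^2
Swept volume V = A × L; t = V / Q = A·L / Q

t ≈ 2.26 s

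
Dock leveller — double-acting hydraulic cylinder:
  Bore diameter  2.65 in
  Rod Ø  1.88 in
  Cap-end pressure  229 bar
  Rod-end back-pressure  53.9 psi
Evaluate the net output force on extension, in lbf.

F ≈ 18200 lbf

Cap-side area A_cap = π/4 × (2.65 in)² = 5.515 in^2
Rod-side annular area A_ann = π/4 × (2.65² − 1.88²) = 2.740 in^2
Net thrust = P_cap·A_cap − P_rod·A_ann = 18320 lbf − 147.7 lbf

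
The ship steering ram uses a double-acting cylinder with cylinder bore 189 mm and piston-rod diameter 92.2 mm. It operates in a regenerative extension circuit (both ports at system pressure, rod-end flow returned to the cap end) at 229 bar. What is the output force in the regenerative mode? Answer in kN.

F ≈ 153 kN

With equal pressure on both faces, forces on the annular region cancel; the net push is pressure × rod cross-section.
Rod cross-section A_rod = π/4 × (92.2 mm)² = 6677 mm^2
F = P × A_rod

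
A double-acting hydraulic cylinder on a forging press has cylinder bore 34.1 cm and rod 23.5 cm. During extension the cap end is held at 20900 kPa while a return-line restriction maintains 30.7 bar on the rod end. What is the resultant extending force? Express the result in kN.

Cap-side area A_cap = π/4 × (34.1 cm)² = 913.3 cm^2
Rod-side annular area A_ann = π/4 × (34.1² − 23.5²) = 479.5 cm^2
Net thrust = P_cap·A_cap − P_rod·A_ann = 1909 kN − 147.2 kN

F ≈ 1760 kN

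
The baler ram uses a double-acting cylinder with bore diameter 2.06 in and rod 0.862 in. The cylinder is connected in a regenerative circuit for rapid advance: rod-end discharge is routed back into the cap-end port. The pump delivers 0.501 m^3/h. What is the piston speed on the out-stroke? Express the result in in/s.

In regeneration the rod-end outflow joins the pump flow into the cap end, so the net volume the pump must supply per unit advance equals the rod cross-section area.
Rod cross-section A_rod = π/4 × (0.862 in)² = 0.5836 in^2
v = Q_pump / A_rod

v ≈ 14.6 in/s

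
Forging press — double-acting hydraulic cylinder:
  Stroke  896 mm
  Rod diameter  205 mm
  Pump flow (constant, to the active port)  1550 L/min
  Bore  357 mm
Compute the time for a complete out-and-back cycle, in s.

Cap-side area A_cap = π/4 × (357 mm)² = 1.001e5 mm^2
Rod-side annular area A_ann = π/4 × (357² − 205²) = 67090 mm^2
t_ext = A_cap·L/Q = 3.472 s
t_ret = A_ann·L/Q = 2.327 s
t_cycle = t_ext + t_ret

t ≈ 5.80 s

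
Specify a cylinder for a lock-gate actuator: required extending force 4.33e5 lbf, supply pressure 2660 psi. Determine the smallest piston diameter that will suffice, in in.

D ≈ 14.4 in

Extension force acts on the full piston face: F = P × (π/4)D².
D = √(4F / (πP)) = √(4 × 4.33e5 lbf / (π × 2660 psi))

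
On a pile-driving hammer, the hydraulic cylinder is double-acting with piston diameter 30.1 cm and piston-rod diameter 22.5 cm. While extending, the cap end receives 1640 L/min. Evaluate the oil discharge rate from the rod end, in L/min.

Q_out ≈ 724 L/min

Cap-side area A_cap = π/4 × (30.1 cm)² = 711.6 cm^2
Rod-side annular area A_ann = π/4 × (30.1² − 22.5²) = 314.0 cm^2
Piston speed v = Q_in/A_cap; rod-end outflow Q_out = v × A_ann = Q_in × A_ann/A_cap.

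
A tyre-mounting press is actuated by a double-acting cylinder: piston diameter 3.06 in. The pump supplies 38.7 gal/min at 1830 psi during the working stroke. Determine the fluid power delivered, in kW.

W ≈ 30.8 kW

Hydraulic power = P × Q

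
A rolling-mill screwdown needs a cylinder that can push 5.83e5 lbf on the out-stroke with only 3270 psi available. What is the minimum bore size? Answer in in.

D ≈ 15.1 in

Extension force acts on the full piston face: F = P × (π/4)D².
D = √(4F / (πP)) = √(4 × 5.83e5 lbf / (π × 3270 psi))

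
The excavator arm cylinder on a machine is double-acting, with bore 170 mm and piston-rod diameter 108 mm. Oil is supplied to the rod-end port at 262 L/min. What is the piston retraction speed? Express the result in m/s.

Rod-side annular area A_ann = π/4 × (170² − 108²) = 13540 mm^2
Flow into the rod-end port fills the annular volume.
v = Q / A

v ≈ 0.323 m/s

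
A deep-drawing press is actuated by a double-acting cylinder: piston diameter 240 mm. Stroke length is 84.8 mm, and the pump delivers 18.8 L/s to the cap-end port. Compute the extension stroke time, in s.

Cap-side area A_cap = π/4 × (240 mm)² = 45240 mm^2
Swept volume V = A × L; t = V / Q = A·L / Q

t ≈ 0.204 s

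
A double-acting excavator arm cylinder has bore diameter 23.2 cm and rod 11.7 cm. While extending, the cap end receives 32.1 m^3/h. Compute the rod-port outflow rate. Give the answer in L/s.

Cap-side area A_cap = π/4 × (23.2 cm)² = 422.7 cm^2
Rod-side annular area A_ann = π/4 × (23.2² − 11.7²) = 315.2 cm^2
Piston speed v = Q_in/A_cap; rod-end outflow Q_out = v × A_ann = Q_in × A_ann/A_cap.

Q_out ≈ 6.65 L/s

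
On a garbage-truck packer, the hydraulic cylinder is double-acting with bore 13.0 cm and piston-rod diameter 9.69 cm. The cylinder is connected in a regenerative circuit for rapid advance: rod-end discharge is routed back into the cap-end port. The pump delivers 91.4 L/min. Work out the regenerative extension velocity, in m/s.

In regeneration the rod-end outflow joins the pump flow into the cap end, so the net volume the pump must supply per unit advance equals the rod cross-section area.
Rod cross-section A_rod = π/4 × (9.69 cm)² = 73.75 cm^2
v = Q_pump / A_rod

v ≈ 0.207 m/s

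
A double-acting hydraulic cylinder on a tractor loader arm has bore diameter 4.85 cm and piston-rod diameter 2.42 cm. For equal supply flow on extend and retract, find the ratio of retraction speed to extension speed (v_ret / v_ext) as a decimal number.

v_ret/v_ext ≈ 1.33

Cap-side area A_cap = π/4 × (4.85 cm)² = 18.47 cm^2
Rod-side annular area A_ann = π/4 × (4.85² − 2.42²) = 13.87 cm^2
For equal Q, v ∝ 1/A, so v_ret/v_ext = A_cap/A_ann.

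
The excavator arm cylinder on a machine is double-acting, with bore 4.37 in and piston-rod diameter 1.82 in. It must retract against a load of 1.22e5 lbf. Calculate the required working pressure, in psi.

Rod-side annular area A_ann = π/4 × (4.37² − 1.82²) = 12.40 in^2
Retraction: pressure acts on the annular area.
P = F / A = 1.22e5 lbf / A

P ≈ 9840 psi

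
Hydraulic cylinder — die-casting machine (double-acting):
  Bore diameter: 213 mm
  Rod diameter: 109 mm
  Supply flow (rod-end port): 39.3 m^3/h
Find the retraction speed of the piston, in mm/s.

v ≈ 415 mm/s

Rod-side annular area A_ann = π/4 × (213² − 109²) = 26300 mm^2
Flow into the rod-end port fills the annular volume.
v = Q / A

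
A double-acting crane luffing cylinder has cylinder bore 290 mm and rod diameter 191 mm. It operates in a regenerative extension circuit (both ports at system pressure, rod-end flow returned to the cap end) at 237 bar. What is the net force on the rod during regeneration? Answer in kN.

F ≈ 679 kN

With equal pressure on both faces, forces on the annular region cancel; the net push is pressure × rod cross-section.
Rod cross-section A_rod = π/4 × (191 mm)² = 28650 mm^2
F = P × A_rod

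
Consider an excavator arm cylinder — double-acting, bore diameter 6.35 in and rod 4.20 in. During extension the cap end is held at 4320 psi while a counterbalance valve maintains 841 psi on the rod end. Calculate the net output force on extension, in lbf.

F ≈ 1.22e5 lbf

Cap-side area A_cap = π/4 × (6.35 in)² = 31.67 in^2
Rod-side annular area A_ann = π/4 × (6.35² − 4.20²) = 17.81 in^2
Net thrust = P_cap·A_cap − P_rod·A_ann = 1.368e5 lbf − 14980 lbf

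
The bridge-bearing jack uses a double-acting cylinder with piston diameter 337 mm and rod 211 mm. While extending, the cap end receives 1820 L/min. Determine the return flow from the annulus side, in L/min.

Cap-side area A_cap = π/4 × (337 mm)² = 89200 mm^2
Rod-side annular area A_ann = π/4 × (337² − 211²) = 54230 mm^2
Piston speed v = Q_in/A_cap; rod-end outflow Q_out = v × A_ann = Q_in × A_ann/A_cap.

Q_out ≈ 1110 L/min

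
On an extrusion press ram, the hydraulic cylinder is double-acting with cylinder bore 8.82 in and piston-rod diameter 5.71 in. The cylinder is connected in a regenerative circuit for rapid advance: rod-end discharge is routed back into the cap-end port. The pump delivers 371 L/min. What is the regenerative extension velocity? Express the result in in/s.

In regeneration the rod-end outflow joins the pump flow into the cap end, so the net volume the pump must supply per unit advance equals the rod cross-section area.
Rod cross-section A_rod = π/4 × (5.71 in)² = 25.61 in^2
v = Q_pump / A_rod

v ≈ 14.7 in/s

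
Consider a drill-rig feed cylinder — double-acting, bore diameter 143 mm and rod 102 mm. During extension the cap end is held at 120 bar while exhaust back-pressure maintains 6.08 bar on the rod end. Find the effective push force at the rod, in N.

F ≈ 1.88e5 N

Cap-side area A_cap = π/4 × (143 mm)² = 16060 mm^2
Rod-side annular area A_ann = π/4 × (143² − 102²) = 7889 mm^2
Net thrust = P_cap·A_cap − P_rod·A_ann = 1.927e5 N − 4797 N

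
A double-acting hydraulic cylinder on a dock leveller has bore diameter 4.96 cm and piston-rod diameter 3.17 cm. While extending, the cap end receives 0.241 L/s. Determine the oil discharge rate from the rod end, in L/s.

Cap-side area A_cap = π/4 × (4.96 cm)² = 19.32 cm^2
Rod-side annular area A_ann = π/4 × (4.96² − 3.17²) = 11.43 cm^2
Piston speed v = Q_in/A_cap; rod-end outflow Q_out = v × A_ann = Q_in × A_ann/A_cap.

Q_out ≈ 0.143 L/s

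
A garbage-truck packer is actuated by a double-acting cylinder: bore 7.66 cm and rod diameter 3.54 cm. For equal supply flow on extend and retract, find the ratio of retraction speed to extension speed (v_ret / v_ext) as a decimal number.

v_ret/v_ext ≈ 1.27

Cap-side area A_cap = π/4 × (7.66 cm)² = 46.08 cm^2
Rod-side annular area A_ann = π/4 × (7.66² − 3.54²) = 36.24 cm^2
For equal Q, v ∝ 1/A, so v_ret/v_ext = A_cap/A_ann.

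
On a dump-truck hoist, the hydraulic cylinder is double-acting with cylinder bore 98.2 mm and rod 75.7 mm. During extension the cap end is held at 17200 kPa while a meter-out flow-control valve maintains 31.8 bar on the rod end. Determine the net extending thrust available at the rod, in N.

F ≈ 1.20e5 N

Cap-side area A_cap = π/4 × (98.2 mm)² = 7574 mm^2
Rod-side annular area A_ann = π/4 × (98.2² − 75.7²) = 3073 mm^2
Net thrust = P_cap·A_cap − P_rod·A_ann = 1.303e5 N − 9772 N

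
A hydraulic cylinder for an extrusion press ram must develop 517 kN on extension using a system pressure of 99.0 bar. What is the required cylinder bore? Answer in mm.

D ≈ 258 mm

Extension force acts on the full piston face: F = P × (π/4)D².
D = √(4F / (πP)) = √(4 × 517 kN / (π × 99.0 bar))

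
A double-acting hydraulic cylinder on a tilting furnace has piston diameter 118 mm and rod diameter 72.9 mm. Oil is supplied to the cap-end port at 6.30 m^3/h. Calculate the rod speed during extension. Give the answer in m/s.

Cap-side area A_cap = π/4 × (118 mm)² = 10940 mm^2
v = Q / A

v ≈ 0.160 m/s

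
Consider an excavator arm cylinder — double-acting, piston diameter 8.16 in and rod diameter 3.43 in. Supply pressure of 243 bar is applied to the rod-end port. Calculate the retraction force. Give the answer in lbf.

Rod-side annular area A_ann = π/4 × (8.16² − 3.43²) = 43.06 in^2
On retraction the pressure acts on the annular area (bore minus rod).
F = P × A_ann

F ≈ 1.52e5 lbf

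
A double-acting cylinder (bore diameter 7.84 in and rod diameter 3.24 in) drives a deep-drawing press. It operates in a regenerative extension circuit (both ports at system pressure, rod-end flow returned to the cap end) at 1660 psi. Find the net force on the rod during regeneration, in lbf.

With equal pressure on both faces, forces on the annular region cancel; the net push is pressure × rod cross-section.
Rod cross-section A_rod = π/4 × (3.24 in)² = 8.245 in^2
F = P × A_rod

F ≈ 13700 lbf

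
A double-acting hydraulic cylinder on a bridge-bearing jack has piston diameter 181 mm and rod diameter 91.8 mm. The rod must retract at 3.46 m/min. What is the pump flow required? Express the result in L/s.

Rod-side annular area A_ann = π/4 × (181² − 91.8²) = 19110 mm^2
Q = A × v

Q ≈ 1.10 L/s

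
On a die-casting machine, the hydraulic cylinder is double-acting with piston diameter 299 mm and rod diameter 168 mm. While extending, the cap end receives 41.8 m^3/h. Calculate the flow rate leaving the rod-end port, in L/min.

Cap-side area A_cap = π/4 × (299 mm)² = 70220 mm^2
Rod-side annular area A_ann = π/4 × (299² − 168²) = 48050 mm^2
Piston speed v = Q_in/A_cap; rod-end outflow Q_out = v × A_ann = Q_in × A_ann/A_cap.

Q_out ≈ 477 L/min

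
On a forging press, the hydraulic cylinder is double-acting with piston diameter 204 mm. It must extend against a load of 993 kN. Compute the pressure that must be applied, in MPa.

P ≈ 30.4 MPa

Cap-side area A_cap = π/4 × (204 mm)² = 32690 mm^2
P = F / A = 993 kN / A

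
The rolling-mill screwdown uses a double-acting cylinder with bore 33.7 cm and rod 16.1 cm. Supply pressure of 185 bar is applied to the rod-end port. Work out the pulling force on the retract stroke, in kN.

Rod-side annular area A_ann = π/4 × (33.7² − 16.1²) = 688.4 cm^2
On retraction the pressure acts on the annular area (bore minus rod).
F = P × A_ann

F ≈ 1270 kN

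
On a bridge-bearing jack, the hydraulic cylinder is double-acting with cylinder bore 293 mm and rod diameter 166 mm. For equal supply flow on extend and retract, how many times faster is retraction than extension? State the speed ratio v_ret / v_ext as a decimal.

Cap-side area A_cap = π/4 × (293 mm)² = 67430 mm^2
Rod-side annular area A_ann = π/4 × (293² − 166²) = 45780 mm^2
For equal Q, v ∝ 1/A, so v_ret/v_ext = A_cap/A_ann.

v_ret/v_ext ≈ 1.47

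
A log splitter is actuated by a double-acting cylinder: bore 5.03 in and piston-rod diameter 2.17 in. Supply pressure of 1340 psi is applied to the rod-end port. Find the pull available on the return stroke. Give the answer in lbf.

Rod-side annular area A_ann = π/4 × (5.03² − 2.17²) = 16.17 in^2
On retraction the pressure acts on the annular area (bore minus rod).
F = P × A_ann

F ≈ 21700 lbf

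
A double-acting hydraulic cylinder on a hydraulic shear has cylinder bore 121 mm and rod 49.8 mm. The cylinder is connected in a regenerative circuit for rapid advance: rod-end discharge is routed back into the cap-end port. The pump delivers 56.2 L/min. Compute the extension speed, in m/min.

In regeneration the rod-end outflow joins the pump flow into the cap end, so the net volume the pump must supply per unit advance equals the rod cross-section area.
Rod cross-section A_rod = π/4 × (49.8 mm)² = 1948 mm^2
v = Q_pump / A_rod

v ≈ 28.9 m/min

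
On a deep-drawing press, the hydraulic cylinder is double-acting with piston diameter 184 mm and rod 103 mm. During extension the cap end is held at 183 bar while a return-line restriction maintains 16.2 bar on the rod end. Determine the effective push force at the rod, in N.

F ≈ 4.57e5 N

Cap-side area A_cap = π/4 × (184 mm)² = 26590 mm^2
Rod-side annular area A_ann = π/4 × (184² − 103²) = 18260 mm^2
Net thrust = P_cap·A_cap − P_rod·A_ann = 4.866e5 N − 29580 N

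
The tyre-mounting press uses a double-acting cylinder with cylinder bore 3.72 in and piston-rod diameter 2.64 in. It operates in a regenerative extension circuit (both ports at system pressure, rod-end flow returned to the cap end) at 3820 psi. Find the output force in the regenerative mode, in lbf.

F ≈ 20900 lbf

With equal pressure on both faces, forces on the annular region cancel; the net push is pressure × rod cross-section.
Rod cross-section A_rod = π/4 × (2.64 in)² = 5.474 in^2
F = P × A_rod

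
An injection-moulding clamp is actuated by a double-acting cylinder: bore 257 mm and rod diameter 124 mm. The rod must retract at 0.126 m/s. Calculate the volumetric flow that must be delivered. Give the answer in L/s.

Rod-side annular area A_ann = π/4 × (257² − 124²) = 39800 mm^2
Q = A × v

Q ≈ 5.01 L/s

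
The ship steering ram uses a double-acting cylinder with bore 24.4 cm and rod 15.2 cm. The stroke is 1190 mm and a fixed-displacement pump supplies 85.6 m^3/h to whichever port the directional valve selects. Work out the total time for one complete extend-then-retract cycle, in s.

Cap-side area A_cap = π/4 × (24.4 cm)² = 467.6 cm^2
Rod-side annular area A_ann = π/4 × (24.4² − 15.2²) = 286.1 cm^2
t_ext = A_cap·L/Q = 2.340 s
t_ret = A_ann·L/Q = 1.432 s
t_cycle = t_ext + t_ret

t ≈ 3.77 s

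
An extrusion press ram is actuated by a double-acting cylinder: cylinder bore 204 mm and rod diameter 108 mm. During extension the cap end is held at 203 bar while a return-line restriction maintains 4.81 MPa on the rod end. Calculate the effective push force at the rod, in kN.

Cap-side area A_cap = π/4 × (204 mm)² = 32690 mm^2
Rod-side annular area A_ann = π/4 × (204² − 108²) = 23520 mm^2
Net thrust = P_cap·A_cap − P_rod·A_ann = 663.5 kN − 113.2 kN

F ≈ 550 kN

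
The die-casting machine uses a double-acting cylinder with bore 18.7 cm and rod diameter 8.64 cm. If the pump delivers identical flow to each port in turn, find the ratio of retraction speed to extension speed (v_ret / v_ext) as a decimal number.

v_ret/v_ext ≈ 1.27

Cap-side area A_cap = π/4 × (18.7 cm)² = 274.6 cm^2
Rod-side annular area A_ann = π/4 × (18.7² − 8.64²) = 216.0 cm^2
For equal Q, v ∝ 1/A, so v_ret/v_ext = A_cap/A_ann.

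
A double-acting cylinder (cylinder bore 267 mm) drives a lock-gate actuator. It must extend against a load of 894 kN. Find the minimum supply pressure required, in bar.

Cap-side area A_cap = π/4 × (267 mm)² = 55990 mm^2
P = F / A = 894 kN / A

P ≈ 160 bar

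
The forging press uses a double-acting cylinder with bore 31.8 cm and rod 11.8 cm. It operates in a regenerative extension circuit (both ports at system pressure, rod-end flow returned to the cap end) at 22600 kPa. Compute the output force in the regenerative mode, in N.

With equal pressure on both faces, forces on the annular region cancel; the net push is pressure × rod cross-section.
Rod cross-section A_rod = π/4 × (11.8 cm)² = 109.4 cm^2
F = P × A_rod

F ≈ 2.47e5 N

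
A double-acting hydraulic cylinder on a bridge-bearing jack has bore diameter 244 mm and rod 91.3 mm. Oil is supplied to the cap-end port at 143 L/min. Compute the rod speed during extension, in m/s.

Cap-side area A_cap = π/4 × (244 mm)² = 46760 mm^2
v = Q / A

v ≈ 0.0510 m/s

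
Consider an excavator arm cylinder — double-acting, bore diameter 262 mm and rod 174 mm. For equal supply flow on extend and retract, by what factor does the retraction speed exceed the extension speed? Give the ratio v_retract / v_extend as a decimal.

v_ret/v_ext ≈ 1.79

Cap-side area A_cap = π/4 × (262 mm)² = 53910 mm^2
Rod-side annular area A_ann = π/4 × (262² − 174²) = 30130 mm^2
For equal Q, v ∝ 1/A, so v_ret/v_ext = A_cap/A_ann.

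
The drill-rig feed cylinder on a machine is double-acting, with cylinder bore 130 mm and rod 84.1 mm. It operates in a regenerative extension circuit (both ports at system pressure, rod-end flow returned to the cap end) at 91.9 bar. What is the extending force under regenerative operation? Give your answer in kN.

With equal pressure on both faces, forces on the annular region cancel; the net push is pressure × rod cross-section.
Rod cross-section A_rod = π/4 × (84.1 mm)² = 5555 mm^2
F = P × A_rod

F ≈ 51.1 kN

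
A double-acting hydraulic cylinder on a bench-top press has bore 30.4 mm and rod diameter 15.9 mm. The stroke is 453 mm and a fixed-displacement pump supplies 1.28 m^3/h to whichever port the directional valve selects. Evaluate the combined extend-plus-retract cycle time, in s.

Cap-side area A_cap = π/4 × (30.4 mm)² = 725.8 mm^2
Rod-side annular area A_ann = π/4 × (30.4² − 15.9²) = 527.3 mm^2
t_ext = A_cap·L/Q = 0.9248 s
t_ret = A_ann·L/Q = 0.6718 s
t_cycle = t_ext + t_ret

t ≈ 1.60 s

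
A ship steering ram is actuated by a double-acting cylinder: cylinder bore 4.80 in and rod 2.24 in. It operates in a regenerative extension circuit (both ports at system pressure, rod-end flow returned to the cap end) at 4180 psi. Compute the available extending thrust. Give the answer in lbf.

With equal pressure on both faces, forces on the annular region cancel; the net push is pressure × rod cross-section.
Rod cross-section A_rod = π/4 × (2.24 in)² = 3.941 in^2
F = P × A_rod

F ≈ 16500 lbf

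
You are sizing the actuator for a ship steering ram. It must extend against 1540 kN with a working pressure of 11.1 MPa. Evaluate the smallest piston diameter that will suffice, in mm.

Extension force acts on the full piston face: F = P × (π/4)D².
D = √(4F / (πP)) = √(4 × 1540 kN / (π × 11.1 MPa))

D ≈ 420 mm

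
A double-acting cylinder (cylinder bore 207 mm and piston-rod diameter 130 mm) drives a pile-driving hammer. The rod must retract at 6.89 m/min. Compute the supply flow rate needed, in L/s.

Rod-side annular area A_ann = π/4 × (207² − 130²) = 20380 mm^2
Q = A × v

Q ≈ 2.34 L/s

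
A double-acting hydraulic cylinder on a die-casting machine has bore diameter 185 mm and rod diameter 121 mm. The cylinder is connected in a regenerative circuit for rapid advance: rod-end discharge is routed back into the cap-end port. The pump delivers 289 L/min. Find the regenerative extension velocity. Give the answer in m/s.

v ≈ 0.419 m/s

In regeneration the rod-end outflow joins the pump flow into the cap end, so the net volume the pump must supply per unit advance equals the rod cross-section area.
Rod cross-section A_rod = π/4 × (121 mm)² = 11500 mm^2
v = Q_pump / A_rod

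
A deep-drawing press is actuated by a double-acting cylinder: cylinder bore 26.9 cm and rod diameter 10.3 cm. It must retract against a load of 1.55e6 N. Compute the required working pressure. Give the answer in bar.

Rod-side annular area A_ann = π/4 × (26.9² − 10.3²) = 485.0 cm^2
Retraction: pressure acts on the annular area.
P = F / A = 1.55e6 N / A

P ≈ 320 bar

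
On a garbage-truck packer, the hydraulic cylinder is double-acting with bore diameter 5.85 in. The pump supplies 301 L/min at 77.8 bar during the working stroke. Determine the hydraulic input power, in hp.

W ≈ 52.3 hp

Hydraulic power = P × Q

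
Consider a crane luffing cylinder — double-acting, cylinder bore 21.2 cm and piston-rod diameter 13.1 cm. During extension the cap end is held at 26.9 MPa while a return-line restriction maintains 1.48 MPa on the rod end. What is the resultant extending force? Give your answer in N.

Cap-side area A_cap = π/4 × (21.2 cm)² = 353.0 cm^2
Rod-side annular area A_ann = π/4 × (21.2² − 13.1²) = 218.2 cm^2
Net thrust = P_cap·A_cap − P_rod·A_ann = 9.495e5 N − 32290 N

F ≈ 9.17e5 N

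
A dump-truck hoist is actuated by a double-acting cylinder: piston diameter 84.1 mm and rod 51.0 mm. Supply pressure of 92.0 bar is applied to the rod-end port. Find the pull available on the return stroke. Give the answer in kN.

F ≈ 32.3 kN

Rod-side annular area A_ann = π/4 × (84.1² − 51.0²) = 3512 mm^2
On retraction the pressure acts on the annular area (bore minus rod).
F = P × A_ann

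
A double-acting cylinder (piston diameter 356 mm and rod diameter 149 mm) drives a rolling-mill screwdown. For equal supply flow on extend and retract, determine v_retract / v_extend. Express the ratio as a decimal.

v_ret/v_ext ≈ 1.21

Cap-side area A_cap = π/4 × (356 mm)² = 99540 mm^2
Rod-side annular area A_ann = π/4 × (356² − 149²) = 82100 mm^2
For equal Q, v ∝ 1/A, so v_ret/v_ext = A_cap/A_ann.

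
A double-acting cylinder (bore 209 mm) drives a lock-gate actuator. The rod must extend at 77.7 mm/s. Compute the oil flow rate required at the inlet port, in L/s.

Q ≈ 2.67 L/s

Cap-side area A_cap = π/4 × (209 mm)² = 34310 mm^2
Q = A × v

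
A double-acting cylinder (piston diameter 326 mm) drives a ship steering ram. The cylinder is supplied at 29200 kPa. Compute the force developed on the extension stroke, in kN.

Cap-side area A_cap = π/4 × (326 mm)² = 83470 mm^2
F = P × A_cap = 29200 kPa × A_cap

F ≈ 2440 kN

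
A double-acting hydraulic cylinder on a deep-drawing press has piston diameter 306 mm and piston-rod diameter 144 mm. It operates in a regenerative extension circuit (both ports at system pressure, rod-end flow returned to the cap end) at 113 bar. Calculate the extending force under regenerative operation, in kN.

With equal pressure on both faces, forces on the annular region cancel; the net push is pressure × rod cross-section.
Rod cross-section A_rod = π/4 × (144 mm)² = 16290 mm^2
F = P × A_rod

F ≈ 184 kN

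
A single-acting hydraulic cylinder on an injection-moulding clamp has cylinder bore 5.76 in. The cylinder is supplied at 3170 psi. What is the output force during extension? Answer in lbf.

Cap-side area A_cap = π/4 × (5.76 in)² = 26.06 in^2
F = P × A_cap = 3170 psi × A_cap

F ≈ 82600 lbf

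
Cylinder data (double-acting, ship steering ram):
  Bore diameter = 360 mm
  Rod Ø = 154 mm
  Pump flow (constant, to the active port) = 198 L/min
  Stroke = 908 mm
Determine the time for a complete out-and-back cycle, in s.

Cap-side area A_cap = π/4 × (360 mm)² = 1.018e5 mm^2
Rod-side annular area A_ann = π/4 × (360² − 154²) = 83160 mm^2
t_ext = A_cap·L/Q = 28.01 s
t_ret = A_ann·L/Q = 22.88 s
t_cycle = t_ext + t_ret

t ≈ 50.9 s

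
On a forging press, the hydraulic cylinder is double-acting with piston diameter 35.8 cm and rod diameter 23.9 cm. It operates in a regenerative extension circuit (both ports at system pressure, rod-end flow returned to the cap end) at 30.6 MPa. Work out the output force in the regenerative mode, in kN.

With equal pressure on both faces, forces on the annular region cancel; the net push is pressure × rod cross-section.
Rod cross-section A_rod = π/4 × (23.9 cm)² = 448.6 cm^2
F = P × A_rod

F ≈ 1370 kN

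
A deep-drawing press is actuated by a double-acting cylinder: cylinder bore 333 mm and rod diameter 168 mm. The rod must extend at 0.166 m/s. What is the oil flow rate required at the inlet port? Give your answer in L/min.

Cap-side area A_cap = π/4 × (333 mm)² = 87090 mm^2
Q = A × v

Q ≈ 867 L/min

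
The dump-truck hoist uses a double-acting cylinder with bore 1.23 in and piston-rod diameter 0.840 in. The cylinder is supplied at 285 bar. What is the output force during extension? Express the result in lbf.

Cap-side area A_cap = π/4 × (1.23 in)² = 1.188 in^2
F = P × A_cap = 285 bar × A_cap

F ≈ 4910 lbf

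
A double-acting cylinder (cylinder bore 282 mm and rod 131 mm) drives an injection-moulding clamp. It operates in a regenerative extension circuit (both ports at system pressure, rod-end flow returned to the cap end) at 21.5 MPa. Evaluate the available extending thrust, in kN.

F ≈ 290 kN

With equal pressure on both faces, forces on the annular region cancel; the net push is pressure × rod cross-section.
Rod cross-section A_rod = π/4 × (131 mm)² = 13480 mm^2
F = P × A_rod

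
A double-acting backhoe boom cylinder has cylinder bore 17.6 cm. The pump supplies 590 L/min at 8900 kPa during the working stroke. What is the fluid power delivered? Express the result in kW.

Hydraulic power = P × Q

W ≈ 87.5 kW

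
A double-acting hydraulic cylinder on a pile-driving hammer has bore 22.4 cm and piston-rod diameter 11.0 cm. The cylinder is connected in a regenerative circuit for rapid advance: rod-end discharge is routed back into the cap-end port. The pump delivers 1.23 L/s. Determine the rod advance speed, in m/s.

v ≈ 0.129 m/s

In regeneration the rod-end outflow joins the pump flow into the cap end, so the net volume the pump must supply per unit advance equals the rod cross-section area.
Rod cross-section A_rod = π/4 × (11.0 cm)² = 95.03 cm^2
v = Q_pump / A_rod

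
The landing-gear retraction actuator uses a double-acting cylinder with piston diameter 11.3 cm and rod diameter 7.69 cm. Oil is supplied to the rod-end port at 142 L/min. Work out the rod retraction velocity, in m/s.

Rod-side annular area A_ann = π/4 × (11.3² − 7.69²) = 53.84 cm^2
Flow into the rod-end port fills the annular volume.
v = Q / A

v ≈ 0.440 m/s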